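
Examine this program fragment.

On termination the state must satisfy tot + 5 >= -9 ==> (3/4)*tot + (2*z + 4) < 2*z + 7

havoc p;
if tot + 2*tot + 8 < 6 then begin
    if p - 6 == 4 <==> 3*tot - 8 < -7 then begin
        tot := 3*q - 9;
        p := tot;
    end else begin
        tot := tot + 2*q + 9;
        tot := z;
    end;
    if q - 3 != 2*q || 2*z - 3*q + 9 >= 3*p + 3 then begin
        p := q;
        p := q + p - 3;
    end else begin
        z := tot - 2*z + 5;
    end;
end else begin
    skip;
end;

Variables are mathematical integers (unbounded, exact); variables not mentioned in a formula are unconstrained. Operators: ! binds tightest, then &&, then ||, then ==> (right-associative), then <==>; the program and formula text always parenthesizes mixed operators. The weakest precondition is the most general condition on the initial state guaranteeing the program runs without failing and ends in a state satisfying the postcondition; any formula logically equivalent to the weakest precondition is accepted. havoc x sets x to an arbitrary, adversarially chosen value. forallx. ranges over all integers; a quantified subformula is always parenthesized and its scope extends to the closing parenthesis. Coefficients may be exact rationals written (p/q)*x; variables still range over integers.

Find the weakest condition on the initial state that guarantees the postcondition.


Working backward. After the program, the postcondition tot + 5 >= -9 ==> (3/4)*tot + (2*z + 4) < 2*z + 7 must hold; in canonical form it is tot >= -14 ==> (3/4)*tot < 3.
Then branch requires ((p == 10 <==> 3*tot < 1) ==> (((q != -3 || 2*z >= 12*q - 33) ==> (3*q >= -5 ==> (9/4)*q < 39/4)) && ((!(q != -3 || 2*z >= 12*q - 33)) ==> (3*q >= -5 ==> (9/4)*q < 39/4)))) && ((!(p == 10 <==> 3*tot < 1)) ==> (((q != -3 || 2*z >= 3*p + 3*q - 6) ==> (z >= -14 ==> (3/4)*z < 3)) && ((!(q != -3 || 2*z >= 3*p + 3*q - 6)) ==> (z >= -14 ==> (3/4)*z < 3)))); else branch requires tot >= -14 ==> (3/4)*tot < 3.
Before the if: (3*tot < -2 ==> (((p == 10 <==> 3*tot < 1) ==> (((q != -3 || 2*z >= 12*q - 33) ==> (3*q >= -5 ==> (9/4)*q < 39/4)) && ((!(q != -3 || 2*z >= 12*q - 33)) ==> (3*q >= -5 ==> (9/4)*q < 39/4)))) && ((!(p == 10 <==> 3*tot < 1)) ==> (((q != -3 || 2*z >= 3*p + 3*q - 6) ==> (z >= -14 ==> (3/4)*z < 3)) && ((!(q != -3 || 2*z >= 3*p + 3*q - 6)) ==> (z >= -14 ==> (3/4)*z < 3)))))) && ((!(3*tot < -2)) ==> (tot >= -14 ==> (3/4)*tot < 3))
Before havoc p: forall p_1. ((3*tot < -2 ==> (((p_1 == 10 <==> 3*tot < 1) ==> (((q != -3 || 2*z >= 12*q - 33) ==> (3*q >= -5 ==> (9/4)*q < 39/4)) && ((!(q != -3 || 2*z >= 12*q - 33)) ==> (3*q >= -5 ==> (9/4)*q < 39/4)))) && ((!(p_1 == 10 <==> 3*tot < 1)) ==> (((q != -3 || 2*z >= 3*p_1 + 3*q - 6) ==> (z >= -14 ==> (3/4)*z < 3)) && ((!(q != -3 || 2*z >= 3*p_1 + 3*q - 6)) ==> (z >= -14 ==> (3/4)*z < 3)))))) && ((!(3*tot < -2)) ==> (tot >= -14 ==> (3/4)*tot < 3)))
Answer: WP = forall p_1. ((3*tot < -2 ==> (((p_1 == 10 <==> 3*tot < 1) ==> (((q != -3 || 2*z >= 12*q - 33) ==> (3*q >= -5 ==> (9/4)*q < 39/4)) && ((!(q != -3 || 2*z >= 12*q - 33)) ==> (3*q >= -5 ==> (9/4)*q < 39/4)))) && ((!(p_1 == 10 <==> 3*tot < 1)) ==> (((q != -3 || 2*z >= 3*p_1 + 3*q - 6) ==> (z >= -14 ==> (3/4)*z < 3)) && ((!(q != -3 || 2*z >= 3*p_1 + 3*q - 6)) ==> (z >= -14 ==> (3/4)*z < 3)))))) && ((!(3*tot < -2)) ==> (tot >= -14 ==> (3/4)*tot < 3)))


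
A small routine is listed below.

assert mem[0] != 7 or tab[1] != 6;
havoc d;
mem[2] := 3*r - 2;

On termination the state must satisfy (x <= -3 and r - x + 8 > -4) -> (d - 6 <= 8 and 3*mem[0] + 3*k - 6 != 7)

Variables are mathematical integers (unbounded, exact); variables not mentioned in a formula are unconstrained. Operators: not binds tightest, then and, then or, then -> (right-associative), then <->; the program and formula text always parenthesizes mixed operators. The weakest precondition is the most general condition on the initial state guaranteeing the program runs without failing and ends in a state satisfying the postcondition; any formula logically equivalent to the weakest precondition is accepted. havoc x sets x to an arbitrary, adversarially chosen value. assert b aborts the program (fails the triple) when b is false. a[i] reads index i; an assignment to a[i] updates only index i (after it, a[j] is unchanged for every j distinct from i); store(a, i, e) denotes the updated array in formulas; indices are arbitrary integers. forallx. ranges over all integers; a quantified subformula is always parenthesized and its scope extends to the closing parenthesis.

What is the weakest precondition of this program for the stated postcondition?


Working backward. After the program, the postcondition (x <= -3 and r - x + 8 > -4) -> (d - 6 <= 8 and 3*mem[0] + 3*k - 6 != 7) must hold; in canonical form it is (x <= -3 and r > x - 12) -> (d <= 14 and 3*mem[0] + 3*k != 13).
Before mem[2] := 3*r - 2: (x <= -3 and r > x - 12) -> (d <= 14 and 3*mem[0] + 3*k != 13)
Before havoc d: forall d_1. ((x <= -3 and r > x - 12) -> (d_1 <= 14 and 3*mem[0] + 3*k != 13))
Before assert mem[0] != 7 or tab[1] != 6: (mem[0] != 7 or tab[1] != 6) and (forall d_1. ((x <= -3 and r > x - 12) -> (d_1 <= 14 and 3*mem[0] + 3*k != 13)))
Answer: WP = (mem[0] != 7 or tab[1] != 6) and (forall d_1. ((x <= -3 and r > x - 12) -> (d_1 <= 14 and 3*mem[0] + 3*k != 13)))


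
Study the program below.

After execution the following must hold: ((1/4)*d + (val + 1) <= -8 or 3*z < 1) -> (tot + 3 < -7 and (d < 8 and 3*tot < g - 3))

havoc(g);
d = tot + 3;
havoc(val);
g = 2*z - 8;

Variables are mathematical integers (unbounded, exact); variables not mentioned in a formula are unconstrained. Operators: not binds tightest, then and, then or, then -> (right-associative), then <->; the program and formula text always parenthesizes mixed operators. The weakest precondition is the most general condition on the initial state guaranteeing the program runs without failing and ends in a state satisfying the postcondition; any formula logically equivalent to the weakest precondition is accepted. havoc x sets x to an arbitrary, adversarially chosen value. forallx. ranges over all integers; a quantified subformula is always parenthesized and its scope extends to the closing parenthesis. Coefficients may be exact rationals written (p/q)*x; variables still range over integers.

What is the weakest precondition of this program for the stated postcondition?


Working backward. After the program, the postcondition ((1/4)*d + (val + 1) <= -8 or 3*z < 1) -> (tot + 3 < -7 and (d < 8 and 3*tot < g - 3)) must hold; in canonical form it is ((1/4)*d + val <= -9 or 3*z < 1) -> (tot < -10 and d < 8 and 3*tot < g - 3).
Before g := 2*z - 8: ((1/4)*d + val <= -9 or 3*z < 1) -> (tot < -10 and d < 8 and 3*tot < 2*z - 11)
Before havoc val: forall val_1. (((1/4)*d + val_1 <= -9 or 3*z < 1) -> (tot < -10 and d < 8 and 3*tot < 2*z - 11))
Before d := tot + 3: forall val_1. (((1/4)*tot + val_1 <= -39/4 or 3*z < 1) -> (tot < -10 and tot < 5 and 3*tot < 2*z - 11))
Before havoc g: forall val_1. (((1/4)*tot + val_1 <= -39/4 or 3*z < 1) -> (tot < -10 and tot < 5 and 3*tot < 2*z - 11))
Answer: WP = forall val_1. (((1/4)*tot + val_1 <= -39/4 or 3*z < 1) -> (tot < -10 and tot < 5 and 3*tot < 2*z - 11))


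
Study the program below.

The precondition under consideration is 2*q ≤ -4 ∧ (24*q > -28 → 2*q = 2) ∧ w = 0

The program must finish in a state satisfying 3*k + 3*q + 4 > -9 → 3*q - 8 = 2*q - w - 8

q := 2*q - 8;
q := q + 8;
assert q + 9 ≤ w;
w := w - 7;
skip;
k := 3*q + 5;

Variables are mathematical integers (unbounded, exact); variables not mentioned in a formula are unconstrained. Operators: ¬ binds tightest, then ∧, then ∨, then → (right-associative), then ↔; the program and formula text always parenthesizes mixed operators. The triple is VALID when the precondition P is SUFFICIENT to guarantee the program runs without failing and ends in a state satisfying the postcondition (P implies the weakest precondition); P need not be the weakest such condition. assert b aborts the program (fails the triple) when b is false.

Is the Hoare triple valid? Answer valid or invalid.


Working backward. After the program, the postcondition 3*k + 3*q + 4 > -9 → 3*q - 8 = 2*q - w - 8 must hold; in canonical form it is 3*k + 3*q > -13 → q + w = 0.
Before k := 3*q + 5: 12*q > -28 → q + w = 0
Before skip: 12*q > -28 → q + w = 0
Before w := w - 7: 12*q > -28 → q + w = 7
Before assert q + 9 ≤ w: q ≤ w - 9 ∧ (12*q > -28 → q + w = 7)
Before q := q + 8: q ≤ w - 17 ∧ (12*q > -124 → q + w = -1)
Before q := 2*q - 8: 2*q ≤ w - 9 ∧ (24*q > -28 → 2*q + w = 7)
The weakest precondition is 2*q ≤ w - 9 ∧ (24*q > -28 → 2*q + w = 7).
Check whether 2*q ≤ -4 ∧ (24*q > -28 → 2*q = 2) ∧ w = 0 implies it.
Countermodel: at the initial state q = -4, w = 0, the precondition holds but the weakest precondition fails.
Answer: invalid


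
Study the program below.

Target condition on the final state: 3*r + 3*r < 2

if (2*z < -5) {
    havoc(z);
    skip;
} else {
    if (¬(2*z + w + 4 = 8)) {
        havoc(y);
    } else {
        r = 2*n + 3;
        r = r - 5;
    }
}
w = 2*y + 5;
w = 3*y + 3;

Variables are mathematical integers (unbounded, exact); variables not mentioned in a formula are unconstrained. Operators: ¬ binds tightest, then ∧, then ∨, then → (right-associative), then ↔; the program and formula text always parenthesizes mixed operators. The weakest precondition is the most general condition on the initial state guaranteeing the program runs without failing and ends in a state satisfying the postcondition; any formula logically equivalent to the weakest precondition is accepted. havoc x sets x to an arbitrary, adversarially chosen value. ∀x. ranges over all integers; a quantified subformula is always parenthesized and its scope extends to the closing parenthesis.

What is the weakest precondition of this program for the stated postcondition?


Working backward. After the program, the postcondition 3*r + 3*r < 2 must hold; in canonical form it is 6*r < 2.
Before w := 3*y + 3: 6*r < 2
Before w := 2*y + 5: 6*r < 2
Then branch requires 6*r < 2; else branch requires ((¬(w + 2*z = 4)) → 6*r < 2) ∧ (w + 2*z = 4 → 12*n < 14).
Before the if: (2*z < -5 → 6*r < 2) ∧ ((¬(2*z < -5)) → (((¬(w + 2*z = 4)) → 6*r < 2) ∧ (w + 2*z = 4 → 12*n < 14)))
Answer: WP = (2*z < -5 → 6*r < 2) ∧ ((¬(2*z < -5)) → (((¬(w + 2*z = 4)) → 6*r < 2) ∧ (w + 2*z = 4 → 12*n < 14)))


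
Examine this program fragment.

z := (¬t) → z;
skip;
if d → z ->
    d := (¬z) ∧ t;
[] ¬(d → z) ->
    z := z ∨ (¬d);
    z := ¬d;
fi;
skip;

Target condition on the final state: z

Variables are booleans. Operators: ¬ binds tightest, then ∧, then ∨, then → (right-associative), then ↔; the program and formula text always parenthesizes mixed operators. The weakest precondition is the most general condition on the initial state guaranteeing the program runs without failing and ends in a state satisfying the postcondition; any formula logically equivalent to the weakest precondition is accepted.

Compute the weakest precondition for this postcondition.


Working backward. After the program, z must hold.
Before skip: z
Then branch requires z; else branch requires ¬d.
Before the if: ((d → z) → z) ∧ ((¬(d → z)) → (¬d))
Before skip: ((d → z) → z) ∧ ((¬(d → z)) → (¬d))
Before z := (¬t) → z: ((d → ((¬t) → z)) → ((¬t) → z)) ∧ ((¬(d → ((¬t) → z))) → (¬d))
Answer: WP = ((d → ((¬t) → z)) → ((¬t) → z)) ∧ ((¬(d → ((¬t) → z))) → (¬d))


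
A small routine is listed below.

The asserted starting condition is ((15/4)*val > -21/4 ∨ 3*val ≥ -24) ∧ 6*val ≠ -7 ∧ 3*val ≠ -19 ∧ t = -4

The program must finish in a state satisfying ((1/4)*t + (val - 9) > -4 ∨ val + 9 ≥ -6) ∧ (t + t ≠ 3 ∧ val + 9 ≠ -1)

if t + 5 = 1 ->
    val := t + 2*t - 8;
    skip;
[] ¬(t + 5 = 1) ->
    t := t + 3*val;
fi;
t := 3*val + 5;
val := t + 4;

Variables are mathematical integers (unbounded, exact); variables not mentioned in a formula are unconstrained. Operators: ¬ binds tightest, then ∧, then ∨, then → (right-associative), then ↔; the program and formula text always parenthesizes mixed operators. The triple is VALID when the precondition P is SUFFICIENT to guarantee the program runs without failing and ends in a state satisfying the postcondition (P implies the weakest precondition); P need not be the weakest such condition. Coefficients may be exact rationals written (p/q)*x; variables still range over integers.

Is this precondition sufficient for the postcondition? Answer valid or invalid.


Working backward. After the program, the postcondition ((1/4)*t + (val - 9) > -4 ∨ val + 9 ≥ -6) ∧ (t + t ≠ 3 ∧ val + 9 ≠ -1) must hold; in canonical form it is ((1/4)*t + val > 5 ∨ val ≥ -15) ∧ 2*t ≠ 3 ∧ val ≠ -10.
Before val := t + 4: ((5/4)*t > 1 ∨ t ≥ -19) ∧ 2*t ≠ 3 ∧ t ≠ -14
Before t := 3*val + 5: ((15/4)*val > -21/4 ∨ 3*val ≥ -24) ∧ 6*val ≠ -7 ∧ 3*val ≠ -19
Then branch requires ((45/4)*t > 99/4 ∨ 9*t ≥ 0) ∧ 18*t ≠ 41 ∧ 9*t ≠ 5; else branch requires ((15/4)*val > -21/4 ∨ 3*val ≥ -24) ∧ 6*val ≠ -7 ∧ 3*val ≠ -19.
Before the if: (t = -4 → (((45/4)*t > 99/4 ∨ 9*t ≥ 0) ∧ 18*t ≠ 41 ∧ 9*t ≠ 5)) ∧ ((¬(t = -4)) → (((15/4)*val > -21/4 ∨ 3*val ≥ -24) ∧ 6*val ≠ -7 ∧ 3*val ≠ -19))
The weakest precondition is (t = -4 → (((45/4)*t > 99/4 ∨ 9*t ≥ 0) ∧ 18*t ≠ 41 ∧ 9*t ≠ 5)) ∧ ((¬(t = -4)) → (((15/4)*val > -21/4 ∨ 3*val ≥ -24) ∧ 6*val ≠ -7 ∧ 3*val ≠ -19)).
Check whether ((15/4)*val > -21/4 ∨ 3*val ≥ -24) ∧ 6*val ≠ -7 ∧ 3*val ≠ -19 ∧ t = -4 implies it.
Countermodel: at the initial state t = -4, val = 0, the precondition holds but the weakest precondition fails.
Answer: invalid


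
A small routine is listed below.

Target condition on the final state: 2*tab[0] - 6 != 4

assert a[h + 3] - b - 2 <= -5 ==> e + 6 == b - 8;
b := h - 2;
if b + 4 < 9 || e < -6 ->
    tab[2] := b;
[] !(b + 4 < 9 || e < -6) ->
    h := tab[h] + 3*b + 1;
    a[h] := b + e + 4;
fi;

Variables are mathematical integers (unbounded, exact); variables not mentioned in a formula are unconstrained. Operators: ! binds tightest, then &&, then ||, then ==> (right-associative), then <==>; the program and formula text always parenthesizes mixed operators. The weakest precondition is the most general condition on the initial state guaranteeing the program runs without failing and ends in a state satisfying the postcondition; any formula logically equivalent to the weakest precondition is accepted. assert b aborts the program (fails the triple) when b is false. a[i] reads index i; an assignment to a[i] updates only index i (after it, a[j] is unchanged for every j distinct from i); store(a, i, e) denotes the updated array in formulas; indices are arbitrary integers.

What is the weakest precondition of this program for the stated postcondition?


Working backward. After the program, the postcondition 2*tab[0] - 6 != 4 must hold; in canonical form it is 2*tab[0] != 10.
Then branch requires 2*tab[0] != 10; else branch requires 2*tab[0] != 10.
Before the if: ((b < 5 || e < -6) ==> 2*tab[0] != 10) && ((!(b < 5 || e < -6)) ==> 2*tab[0] != 10)
Before b := h - 2: ((h < 7 || e < -6) ==> 2*tab[0] != 10) && ((!(h < 7 || e < -6)) ==> 2*tab[0] != 10)
Before assert a[h + 3] - b - 2 <= -5 ==> e + 6 == b - 8: (a[h + 3] <= b - 3 ==> e == b - 14) && ((h < 7 || e < -6) ==> 2*tab[0] != 10) && ((!(h < 7 || e < -6)) ==> 2*tab[0] != 10)
Answer: WP = (a[h + 3] <= b - 3 ==> e == b - 14) && ((h < 7 || e < -6) ==> 2*tab[0] != 10) && ((!(h < 7 || e < -6)) ==> 2*tab[0] != 10)


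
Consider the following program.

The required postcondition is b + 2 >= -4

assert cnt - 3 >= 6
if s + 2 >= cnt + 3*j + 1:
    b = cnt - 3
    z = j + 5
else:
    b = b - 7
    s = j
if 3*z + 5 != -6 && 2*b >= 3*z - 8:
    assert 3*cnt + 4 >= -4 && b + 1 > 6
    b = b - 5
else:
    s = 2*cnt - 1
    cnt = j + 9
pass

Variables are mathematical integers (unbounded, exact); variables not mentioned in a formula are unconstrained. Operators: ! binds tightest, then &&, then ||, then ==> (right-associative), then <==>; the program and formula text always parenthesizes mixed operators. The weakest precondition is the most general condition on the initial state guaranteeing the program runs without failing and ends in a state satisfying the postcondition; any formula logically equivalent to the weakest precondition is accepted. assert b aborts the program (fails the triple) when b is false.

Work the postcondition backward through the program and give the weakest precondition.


Working backward. After the program, the postcondition b + 2 >= -4 must hold; in canonical form it is b >= -6.
Before skip: b >= -6
Then branch requires 3*cnt >= -8 && b > 5 && b >= -1; else branch requires b >= -6.
Before the if: ((3*z != -11 && 2*b >= 3*z - 8) ==> (3*cnt >= -8 && b > 5 && b >= -1)) && ((!(3*z != -11 && 2*b >= 3*z - 8)) ==> b >= -6)
Then branch requires ((3*j != -26 && 2*cnt >= 3*j + 13) ==> (3*cnt >= -8 && cnt > 8 && cnt >= 2)) && ((!(3*j != -26 && 2*cnt >= 3*j + 13)) ==> cnt >= -3); else branch requires ((3*z != -11 && 2*b >= 3*z + 6) ==> (3*cnt >= -8 && b > 12 && b >= 6)) && ((!(3*z != -11 && 2*b >= 3*z + 6)) ==> b >= 1).
Before the if: (s >= cnt + 3*j - 1 ==> (((3*j != -26 && 2*cnt >= 3*j + 13) ==> (3*cnt >= -8 && cnt > 8 && cnt >= 2)) && ((!(3*j != -26 && 2*cnt >= 3*j + 13)) ==> cnt >= -3))) && ((!(s >= cnt + 3*j - 1)) ==> (((3*z != -11 && 2*b >= 3*z + 6) ==> (3*cnt >= -8 && b > 12 && b >= 6)) && ((!(3*z != -11 && 2*b >= 3*z + 6)) ==> b >= 1)))
Before assert cnt - 3 >= 6: cnt >= 9 && (s >= cnt + 3*j - 1 ==> (((3*j != -26 && 2*cnt >= 3*j + 13) ==> (3*cnt >= -8 && cnt > 8 && cnt >= 2)) && ((!(3*j != -26 && 2*cnt >= 3*j + 13)) ==> cnt >= -3))) && ((!(s >= cnt + 3*j - 1)) ==> (((3*z != -11 && 2*b >= 3*z + 6) ==> (3*cnt >= -8 && b > 12 && b >= 6)) && ((!(3*z != -11 && 2*b >= 3*z + 6)) ==> b >= 1)))
Answer: WP = cnt >= 9 && (s >= cnt + 3*j - 1 ==> (((3*j != -26 && 2*cnt >= 3*j + 13) ==> (3*cnt >= -8 && cnt > 8 && cnt >= 2)) && ((!(3*j != -26 && 2*cnt >= 3*j + 13)) ==> cnt >= -3))) && ((!(s >= cnt + 3*j - 1)) ==> (((3*z != -11 && 2*b >= 3*z + 6) ==> (3*cnt >= -8 && b > 12 && b >= 6)) && ((!(3*z != -11 && 2*b >= 3*z + 6)) ==> b >= 1)))


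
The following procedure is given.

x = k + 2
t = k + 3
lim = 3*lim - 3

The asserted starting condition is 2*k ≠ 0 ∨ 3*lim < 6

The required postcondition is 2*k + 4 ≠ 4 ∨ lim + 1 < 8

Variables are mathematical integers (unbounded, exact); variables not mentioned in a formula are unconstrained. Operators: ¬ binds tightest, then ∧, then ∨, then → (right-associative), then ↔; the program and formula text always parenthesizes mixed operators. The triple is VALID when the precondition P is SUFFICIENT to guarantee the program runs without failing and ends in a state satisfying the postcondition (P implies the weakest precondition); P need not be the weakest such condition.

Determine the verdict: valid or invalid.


Working backward. After the program, the postcondition 2*k + 4 ≠ 4 ∨ lim + 1 < 8 must hold; in canonical form it is 2*k ≠ 0 ∨ lim < 7.
Before lim := 3*lim - 3: 2*k ≠ 0 ∨ 3*lim < 10
Before t := k + 3: 2*k ≠ 0 ∨ 3*lim < 10
Before x := k + 2: 2*k ≠ 0 ∨ 3*lim < 10
The weakest precondition is 2*k ≠ 0 ∨ 3*lim < 10.
Check whether 2*k ≠ 0 ∨ 3*lim < 6 implies it.
Every state satisfying the precondition satisfies the weakest precondition: the implication holds.
Answer: valid


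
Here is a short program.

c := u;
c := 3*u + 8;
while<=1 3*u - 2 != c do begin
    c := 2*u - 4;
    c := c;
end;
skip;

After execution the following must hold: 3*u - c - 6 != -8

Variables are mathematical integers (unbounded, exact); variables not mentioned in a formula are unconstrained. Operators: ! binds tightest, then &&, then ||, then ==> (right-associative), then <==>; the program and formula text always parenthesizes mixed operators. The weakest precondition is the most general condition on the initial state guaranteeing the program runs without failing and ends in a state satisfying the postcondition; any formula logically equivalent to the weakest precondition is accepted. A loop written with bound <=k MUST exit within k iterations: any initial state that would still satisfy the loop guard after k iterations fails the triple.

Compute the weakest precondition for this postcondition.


Working backward. After the program, the postcondition 3*u - c - 6 != -8 must hold; in canonical form it is 3*u != c - 2.
Before skip: 3*u != c - 2
Before the loop (bound <=1), unroll the exhaustion recursion (WP_0 = exit-now case; WP_j = one more guarded iteration, up to j = 1):
  WP_0: (!(3*u != c + 2)) && 3*u != c - 2
  WP_1: (3*u != c + 2 ==> ((!(u != -2)) && u != -6)) && ((!(3*u != c + 2)) ==> 3*u != c - 2)
So before the loop: (3*u != c + 2 ==> ((!(u != -2)) && u != -6)) && ((!(3*u != c + 2)) ==> 3*u != c - 2)
Before c := 3*u + 8: (!(u != -2)) && u != -6
Before c := u: (!(u != -2)) && u != -6
Answer: WP = (!(u != -2)) && u != -6


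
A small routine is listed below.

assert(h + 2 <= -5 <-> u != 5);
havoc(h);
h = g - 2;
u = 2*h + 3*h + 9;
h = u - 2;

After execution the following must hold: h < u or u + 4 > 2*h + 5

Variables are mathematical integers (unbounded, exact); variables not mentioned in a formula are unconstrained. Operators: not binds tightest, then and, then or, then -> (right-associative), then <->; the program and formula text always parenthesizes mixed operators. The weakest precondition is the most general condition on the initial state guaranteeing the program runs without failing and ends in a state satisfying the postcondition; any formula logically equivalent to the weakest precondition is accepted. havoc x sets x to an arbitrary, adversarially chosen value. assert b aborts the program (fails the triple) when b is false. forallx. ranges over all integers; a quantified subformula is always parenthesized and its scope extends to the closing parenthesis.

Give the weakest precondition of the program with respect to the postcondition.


Working backward. After the program, the postcondition h < u or u + 4 > 2*h + 5 must hold; in canonical form it is h < u or u > 2*h + 1.
Before h := u - 2: true
Before u := 2*h + 3*h + 9: true
Before h := g - 2: true
Before havoc h: true
Before assert h + 2 <= -5 <-> u != 5: h <= -7 <-> u != 5
Answer: WP = h <= -7 <-> u != 5


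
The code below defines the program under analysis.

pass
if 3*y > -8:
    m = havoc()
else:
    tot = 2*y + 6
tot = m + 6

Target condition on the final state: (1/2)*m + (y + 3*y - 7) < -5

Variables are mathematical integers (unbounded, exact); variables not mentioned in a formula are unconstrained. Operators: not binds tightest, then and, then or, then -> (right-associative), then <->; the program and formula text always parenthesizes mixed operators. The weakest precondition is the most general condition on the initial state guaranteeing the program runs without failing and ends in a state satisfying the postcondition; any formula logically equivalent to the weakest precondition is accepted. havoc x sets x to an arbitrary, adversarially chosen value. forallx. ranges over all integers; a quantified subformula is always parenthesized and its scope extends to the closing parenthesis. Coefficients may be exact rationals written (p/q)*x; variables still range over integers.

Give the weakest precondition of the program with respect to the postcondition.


Working backward. After the program, the postcondition (1/2)*m + (y + 3*y - 7) < -5 must hold; in canonical form it is (1/2)*m + 4*y < 2.
Before tot := m + 6: (1/2)*m + 4*y < 2
Then branch requires forall m_1. (1/2)*m_1 + 4*y < 2; else branch requires (1/2)*m + 4*y < 2.
Before the if: (3*y > -8 -> (forall m_1. (1/2)*m_1 + 4*y < 2)) and ((not (3*y > -8)) -> (1/2)*m + 4*y < 2)
Before skip: (3*y > -8 -> (forall m_1. (1/2)*m_1 + 4*y < 2)) and ((not (3*y > -8)) -> (1/2)*m + 4*y < 2)
Answer: WP = (3*y > -8 -> (forall m_1. (1/2)*m_1 + 4*y < 2)) and ((not (3*y > -8)) -> (1/2)*m + 4*y < 2)


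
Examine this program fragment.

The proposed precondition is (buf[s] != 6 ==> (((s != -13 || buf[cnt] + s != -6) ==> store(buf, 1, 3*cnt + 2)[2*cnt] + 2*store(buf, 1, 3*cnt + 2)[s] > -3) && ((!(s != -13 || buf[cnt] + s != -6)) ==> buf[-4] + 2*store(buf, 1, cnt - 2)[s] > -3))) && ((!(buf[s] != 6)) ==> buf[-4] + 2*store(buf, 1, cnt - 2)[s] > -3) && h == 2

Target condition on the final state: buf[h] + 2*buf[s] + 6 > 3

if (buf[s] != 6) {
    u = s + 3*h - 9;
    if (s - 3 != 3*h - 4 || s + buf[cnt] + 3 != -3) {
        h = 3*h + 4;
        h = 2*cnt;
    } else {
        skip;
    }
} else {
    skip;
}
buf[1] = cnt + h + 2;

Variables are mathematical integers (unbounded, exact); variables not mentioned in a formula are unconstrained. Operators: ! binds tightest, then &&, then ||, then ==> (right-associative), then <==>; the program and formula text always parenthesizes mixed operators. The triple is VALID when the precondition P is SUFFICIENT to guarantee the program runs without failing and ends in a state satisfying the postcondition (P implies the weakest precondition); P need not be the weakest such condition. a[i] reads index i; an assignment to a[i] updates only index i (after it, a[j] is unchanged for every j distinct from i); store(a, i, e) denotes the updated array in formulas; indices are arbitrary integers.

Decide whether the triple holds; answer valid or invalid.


Working backward. After the program, the postcondition buf[h] + 2*buf[s] + 6 > 3 must hold; in canonical form it is buf[h] + 2*buf[s] > -3.
Before buf[1] := cnt + h + 2: store(buf, 1, cnt + h + 2)[h] + 2*store(buf, 1, cnt + h + 2)[s] > -3
Then branch requires ((s != 3*h - 1 || buf[cnt] + s != -6) ==> store(buf, 1, 3*cnt + 2)[2*cnt] + 2*store(buf, 1, 3*cnt + 2)[s] > -3) && ((!(s != 3*h - 1 || buf[cnt] + s != -6)) ==> store(buf, 1, cnt + h + 2)[h] + 2*store(buf, 1, cnt + h + 2)[s] > -3); else branch requires store(buf, 1, cnt + h + 2)[h] + 2*store(buf, 1, cnt + h + 2)[s] > -3.
Before the if: (buf[s] != 6 ==> (((s != 3*h - 1 || buf[cnt] + s != -6) ==> store(buf, 1, 3*cnt + 2)[2*cnt] + 2*store(buf, 1, 3*cnt + 2)[s] > -3) && ((!(s != 3*h - 1 || buf[cnt] + s != -6)) ==> store(buf, 1, cnt + h + 2)[h] + 2*store(buf, 1, cnt + h + 2)[s] > -3))) && ((!(buf[s] != 6)) ==> store(buf, 1, cnt + h + 2)[h] + 2*store(buf, 1, cnt + h + 2)[s] > -3)
The weakest precondition is (buf[s] != 6 ==> (((s != 3*h - 1 || buf[cnt] + s != -6) ==> store(buf, 1, 3*cnt + 2)[2*cnt] + 2*store(buf, 1, 3*cnt + 2)[s] > -3) && ((!(s != 3*h - 1 || buf[cnt] + s != -6)) ==> store(buf, 1, cnt + h + 2)[h] + 2*store(buf, 1, cnt + h + 2)[s] > -3))) && ((!(buf[s] != 6)) ==> store(buf, 1, cnt + h + 2)[h] + 2*store(buf, 1, cnt + h + 2)[s] > -3).
Check whether (buf[s] != 6 ==> (((s != -13 || buf[cnt] + s != -6) ==> store(buf, 1, 3*cnt + 2)[2*cnt] + 2*store(buf, 1, 3*cnt + 2)[s] > -3) && ((!(s != -13 || buf[cnt] + s != -6)) ==> buf[-4] + 2*store(buf, 1, cnt - 2)[s] > -3))) && ((!(buf[s] != 6)) ==> buf[-4] + 2*store(buf, 1, cnt - 2)[s] > -3) && h == 2 implies it.
Countermodel: at the initial state buf = {[-4] = 0, [1] = 3, [2] = -15, [8] = 6, [7040] = 3, [14080] = 3, elsewhere 3}, cnt = 7040, h = 2, s = 8, the precondition holds but the weakest precondition fails.
Answer: invalid


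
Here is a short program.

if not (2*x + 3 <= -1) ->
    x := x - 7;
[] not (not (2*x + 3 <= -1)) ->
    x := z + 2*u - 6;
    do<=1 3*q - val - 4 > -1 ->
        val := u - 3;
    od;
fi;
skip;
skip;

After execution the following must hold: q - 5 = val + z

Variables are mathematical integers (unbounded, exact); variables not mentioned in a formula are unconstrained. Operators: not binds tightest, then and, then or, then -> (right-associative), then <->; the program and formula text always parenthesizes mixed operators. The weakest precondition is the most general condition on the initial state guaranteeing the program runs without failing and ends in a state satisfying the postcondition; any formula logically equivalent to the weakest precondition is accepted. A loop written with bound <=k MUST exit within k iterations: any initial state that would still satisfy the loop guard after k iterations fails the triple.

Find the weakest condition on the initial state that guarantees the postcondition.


Working backward. After the program, the postcondition q - 5 = val + z must hold; in canonical form it is q = val + z + 5.
Before skip: q = val + z + 5
Before skip: q = val + z + 5
Then branch requires q = val + z + 5; else branch requires (3*q > val + 3 -> ((not (3*q > u)) and q = u + z + 2)) and ((not (3*q > val + 3)) -> q = val + z + 5).
Before the if: ((not (2*x <= -4)) -> q = val + z + 5) and (2*x <= -4 -> ((3*q > val + 3 -> ((not (3*q > u)) and q = u + z + 2)) and ((not (3*q > val + 3)) -> q = val + z + 5)))
Answer: WP = ((not (2*x <= -4)) -> q = val + z + 5) and (2*x <= -4 -> ((3*q > val + 3 -> ((not (3*q > u)) and q = u + z + 2)) and ((not (3*q > val + 3)) -> q = val + z + 5)))


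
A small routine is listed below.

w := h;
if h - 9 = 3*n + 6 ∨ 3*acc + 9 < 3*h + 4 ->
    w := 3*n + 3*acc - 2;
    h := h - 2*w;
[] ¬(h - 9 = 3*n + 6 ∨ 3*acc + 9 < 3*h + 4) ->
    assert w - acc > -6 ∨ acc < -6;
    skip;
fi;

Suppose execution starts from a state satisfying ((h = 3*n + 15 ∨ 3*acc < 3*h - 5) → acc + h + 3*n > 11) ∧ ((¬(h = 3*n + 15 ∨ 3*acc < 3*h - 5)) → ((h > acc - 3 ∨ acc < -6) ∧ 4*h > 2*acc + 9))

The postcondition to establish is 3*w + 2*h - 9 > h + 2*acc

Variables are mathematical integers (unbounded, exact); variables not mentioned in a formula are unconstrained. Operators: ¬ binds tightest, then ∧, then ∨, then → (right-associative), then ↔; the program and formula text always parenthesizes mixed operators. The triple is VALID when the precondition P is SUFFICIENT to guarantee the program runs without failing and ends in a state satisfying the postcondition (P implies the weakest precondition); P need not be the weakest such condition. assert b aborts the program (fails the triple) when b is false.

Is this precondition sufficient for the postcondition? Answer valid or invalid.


Working backward. After the program, the postcondition 3*w + 2*h - 9 > h + 2*acc must hold; in canonical form it is h + 3*w > 2*acc + 9.
Then branch requires acc + h + 3*n > 11; else branch requires (w > acc - 6 ∨ acc < -6) ∧ h + 3*w > 2*acc + 9.
Before the if: ((h = 3*n + 15 ∨ 3*acc < 3*h - 5) → acc + h + 3*n > 11) ∧ ((¬(h = 3*n + 15 ∨ 3*acc < 3*h - 5)) → ((w > acc - 6 ∨ acc < -6) ∧ h + 3*w > 2*acc + 9))
Before w := h: ((h = 3*n + 15 ∨ 3*acc < 3*h - 5) → acc + h + 3*n > 11) ∧ ((¬(h = 3*n + 15 ∨ 3*acc < 3*h - 5)) → ((h > acc - 6 ∨ acc < -6) ∧ 4*h > 2*acc + 9))
The weakest precondition is ((h = 3*n + 15 ∨ 3*acc < 3*h - 5) → acc + h + 3*n > 11) ∧ ((¬(h = 3*n + 15 ∨ 3*acc < 3*h - 5)) → ((h > acc - 6 ∨ acc < -6) ∧ 4*h > 2*acc + 9)).
Check whether ((h = 3*n + 15 ∨ 3*acc < 3*h - 5) → acc + h + 3*n > 11) ∧ ((¬(h = 3*n + 15 ∨ 3*acc < 3*h - 5)) → ((h > acc - 3 ∨ acc < -6) ∧ 4*h > 2*acc + 9)) implies it.
Every state satisfying the precondition satisfies the weakest precondition: the implication holds.
Answer: valid


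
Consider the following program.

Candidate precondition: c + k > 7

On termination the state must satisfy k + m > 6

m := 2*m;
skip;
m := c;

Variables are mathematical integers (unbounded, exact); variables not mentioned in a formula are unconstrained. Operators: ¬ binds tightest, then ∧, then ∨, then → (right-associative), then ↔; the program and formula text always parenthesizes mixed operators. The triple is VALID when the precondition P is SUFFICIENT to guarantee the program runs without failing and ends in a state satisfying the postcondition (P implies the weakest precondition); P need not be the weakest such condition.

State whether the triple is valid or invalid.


Working backward. After the program, k + m > 6 must hold.
Before m := c: c + k > 6
Before skip: c + k > 6
Before m := 2*m: c + k > 6
The weakest precondition is c + k > 6.
Check whether c + k > 7 implies it.
Every state satisfying the precondition satisfies the weakest precondition: the implication holds.
Answer: valid


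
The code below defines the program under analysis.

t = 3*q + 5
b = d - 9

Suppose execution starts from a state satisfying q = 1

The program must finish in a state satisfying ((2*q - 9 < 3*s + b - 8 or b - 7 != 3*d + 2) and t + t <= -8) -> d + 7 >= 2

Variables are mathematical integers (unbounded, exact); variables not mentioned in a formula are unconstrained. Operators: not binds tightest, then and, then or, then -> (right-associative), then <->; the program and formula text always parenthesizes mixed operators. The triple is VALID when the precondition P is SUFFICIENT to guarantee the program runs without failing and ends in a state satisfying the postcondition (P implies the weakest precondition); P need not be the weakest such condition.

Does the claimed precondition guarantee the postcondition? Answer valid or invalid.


Working backward. After the program, the postcondition ((2*q - 9 < 3*s + b - 8 or b - 7 != 3*d + 2) and t + t <= -8) -> d + 7 >= 2 must hold; in canonical form it is ((2*q < b + 3*s + 1 or b != 3*d + 9) and 2*t <= -8) -> d >= -5.
Before b := d - 9: ((2*q < d + 3*s - 8 or 2*d != -18) and 2*t <= -8) -> d >= -5
Before t := 3*q + 5: ((2*q < d + 3*s - 8 or 2*d != -18) and 6*q <= -18) -> d >= -5
The weakest precondition is ((2*q < d + 3*s - 8 or 2*d != -18) and 6*q <= -18) -> d >= -5.
Check whether q = 1 implies it.
Every state satisfying the precondition satisfies the weakest precondition: the implication holds.
Answer: valid


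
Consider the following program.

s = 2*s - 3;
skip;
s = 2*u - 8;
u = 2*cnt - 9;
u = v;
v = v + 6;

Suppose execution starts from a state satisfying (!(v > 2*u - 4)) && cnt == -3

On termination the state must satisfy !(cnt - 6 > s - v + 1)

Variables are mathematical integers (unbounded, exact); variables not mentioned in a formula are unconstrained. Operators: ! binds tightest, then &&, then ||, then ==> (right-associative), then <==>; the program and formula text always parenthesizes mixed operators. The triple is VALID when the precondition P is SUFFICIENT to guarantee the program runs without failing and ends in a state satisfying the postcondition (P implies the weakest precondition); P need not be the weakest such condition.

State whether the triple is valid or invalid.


Working backward. After the program, the postcondition !(cnt - 6 > s - v + 1) must hold; in canonical form it is !(cnt + v > s + 7).
Before v := v + 6: !(cnt + v > s + 1)
Before u := v: !(cnt + v > s + 1)
Before u := 2*cnt - 9: !(cnt + v > s + 1)
Before s := 2*u - 8: !(cnt + v > 2*u - 7)
Before skip: !(cnt + v > 2*u - 7)
Before s := 2*s - 3: !(cnt + v > 2*u - 7)
The weakest precondition is !(cnt + v > 2*u - 7).
Check whether (!(v > 2*u - 4)) && cnt == -3 implies it.
Every state satisfying the precondition satisfies the weakest precondition: the implication holds.
Answer: valid


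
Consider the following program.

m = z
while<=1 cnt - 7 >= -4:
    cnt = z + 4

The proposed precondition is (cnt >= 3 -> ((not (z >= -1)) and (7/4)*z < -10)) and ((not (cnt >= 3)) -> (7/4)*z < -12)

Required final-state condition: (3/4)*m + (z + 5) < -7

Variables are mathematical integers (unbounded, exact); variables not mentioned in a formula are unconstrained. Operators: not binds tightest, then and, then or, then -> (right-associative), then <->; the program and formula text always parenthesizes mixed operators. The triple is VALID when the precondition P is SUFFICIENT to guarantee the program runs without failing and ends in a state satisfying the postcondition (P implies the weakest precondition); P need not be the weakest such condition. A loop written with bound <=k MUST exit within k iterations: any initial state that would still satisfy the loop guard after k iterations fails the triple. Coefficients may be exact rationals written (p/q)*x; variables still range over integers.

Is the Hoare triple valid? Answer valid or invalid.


Working backward. After the program, the postcondition (3/4)*m + (z + 5) < -7 must hold; in canonical form it is (3/4)*m + z < -12.
Before the loop (bound <=1), unroll the exhaustion recursion (WP_0 = exit-now case; WP_j = one more guarded iteration, up to j = 1):
  WP_0: (not (cnt >= 3)) and (3/4)*m + z < -12
  WP_1: (cnt >= 3 -> ((not (z >= -1)) and (3/4)*m + z < -12)) and ((not (cnt >= 3)) -> (3/4)*m + z < -12)
So before the loop: (cnt >= 3 -> ((not (z >= -1)) and (3/4)*m + z < -12)) and ((not (cnt >= 3)) -> (3/4)*m + z < -12)
Before m := z: (cnt >= 3 -> ((not (z >= -1)) and (7/4)*z < -12)) and ((not (cnt >= 3)) -> (7/4)*z < -12)
The weakest precondition is (cnt >= 3 -> ((not (z >= -1)) and (7/4)*z < -12)) and ((not (cnt >= 3)) -> (7/4)*z < -12).
Check whether (cnt >= 3 -> ((not (z >= -1)) and (7/4)*z < -10)) and ((not (cnt >= 3)) -> (7/4)*z < -12) implies it.
Countermodel: at the initial state cnt = 3, z = -6, the precondition holds but the weakest precondition fails.
Answer: invalid


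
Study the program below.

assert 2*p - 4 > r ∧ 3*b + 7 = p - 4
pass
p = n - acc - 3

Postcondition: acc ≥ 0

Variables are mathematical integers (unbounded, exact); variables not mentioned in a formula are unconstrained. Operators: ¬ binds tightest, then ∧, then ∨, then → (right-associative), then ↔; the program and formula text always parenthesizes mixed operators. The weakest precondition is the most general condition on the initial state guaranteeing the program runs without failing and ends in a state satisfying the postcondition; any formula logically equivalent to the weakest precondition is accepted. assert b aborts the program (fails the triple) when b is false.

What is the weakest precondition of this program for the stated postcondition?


Working backward. After the program, acc ≥ 0 must hold.
Before p := n - acc - 3: acc ≥ 0
Before skip: acc ≥ 0
Before assert 2*p - 4 > r ∧ 3*b + 7 = p - 4: 2*p > r + 4 ∧ 3*b = p - 11 ∧ acc ≥ 0
Answer: WP = 2*p > r + 4 ∧ 3*b = p - 11 ∧ acc ≥ 0


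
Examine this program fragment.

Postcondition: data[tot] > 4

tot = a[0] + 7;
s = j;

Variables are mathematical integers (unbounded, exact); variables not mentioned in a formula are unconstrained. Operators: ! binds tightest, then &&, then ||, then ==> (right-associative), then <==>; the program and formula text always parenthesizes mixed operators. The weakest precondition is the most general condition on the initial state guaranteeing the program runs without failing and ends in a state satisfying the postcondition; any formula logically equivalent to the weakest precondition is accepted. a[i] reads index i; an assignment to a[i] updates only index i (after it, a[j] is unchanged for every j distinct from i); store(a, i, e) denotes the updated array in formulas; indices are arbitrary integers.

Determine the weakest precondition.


Working backward. After the program, data[tot] > 4 must hold.
Before s := j: data[tot] > 4
Before tot := a[0] + 7: data[a[0] + 7] > 4
Answer: WP = data[a[0] + 7] > 4


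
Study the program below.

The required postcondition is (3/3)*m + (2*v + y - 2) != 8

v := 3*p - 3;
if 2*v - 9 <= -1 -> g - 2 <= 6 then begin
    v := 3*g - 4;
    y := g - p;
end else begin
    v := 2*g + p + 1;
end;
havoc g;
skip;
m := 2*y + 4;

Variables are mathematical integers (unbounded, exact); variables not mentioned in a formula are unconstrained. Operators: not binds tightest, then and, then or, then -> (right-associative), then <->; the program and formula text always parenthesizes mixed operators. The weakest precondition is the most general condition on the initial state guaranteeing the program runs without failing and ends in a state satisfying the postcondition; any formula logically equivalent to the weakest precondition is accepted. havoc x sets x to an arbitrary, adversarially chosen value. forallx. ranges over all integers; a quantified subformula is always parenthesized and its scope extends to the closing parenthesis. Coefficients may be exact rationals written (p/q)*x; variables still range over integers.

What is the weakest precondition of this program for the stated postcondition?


Working backward. After the program, the postcondition (3/3)*m + (2*v + y - 2) != 8 must hold; in canonical form it is m + 2*v + y != 10.
Before m := 2*y + 4: 2*v + 3*y != 6
Before skip: 2*v + 3*y != 6
Before havoc g: 2*v + 3*y != 6
Then branch requires 9*g != 3*p + 14; else branch requires 4*g + 2*p + 3*y != 4.
Before the if: ((2*v <= 8 -> g <= 8) -> 9*g != 3*p + 14) and ((not (2*v <= 8 -> g <= 8)) -> 4*g + 2*p + 3*y != 4)
Before v := 3*p - 3: ((6*p <= 14 -> g <= 8) -> 9*g != 3*p + 14) and ((not (6*p <= 14 -> g <= 8)) -> 4*g + 2*p + 3*y != 4)
Answer: WP = ((6*p <= 14 -> g <= 8) -> 9*g != 3*p + 14) and ((not (6*p <= 14 -> g <= 8)) -> 4*g + 2*p + 3*y != 4)
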